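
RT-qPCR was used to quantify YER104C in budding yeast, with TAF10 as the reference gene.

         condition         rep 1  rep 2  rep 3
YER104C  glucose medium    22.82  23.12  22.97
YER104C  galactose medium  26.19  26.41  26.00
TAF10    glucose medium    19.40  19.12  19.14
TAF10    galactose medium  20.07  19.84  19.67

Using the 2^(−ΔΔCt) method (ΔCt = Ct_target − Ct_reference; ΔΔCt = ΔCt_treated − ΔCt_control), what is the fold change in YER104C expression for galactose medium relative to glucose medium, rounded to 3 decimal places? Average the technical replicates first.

Mean Ct: YER104C glucose medium 22.970; YER104C galactose medium 26.200; TAF10 glucose medium 19.220; TAF10 galactose medium 19.860
ΔCt(glucose medium) = 22.970 − 19.220 = 3.750
ΔCt(galactose medium) = 26.200 − 19.860 = 6.340
ΔΔCt = 6.340 − 3.750 = 2.590
Fold change = 2^(−2.590) = 0.1661

0.166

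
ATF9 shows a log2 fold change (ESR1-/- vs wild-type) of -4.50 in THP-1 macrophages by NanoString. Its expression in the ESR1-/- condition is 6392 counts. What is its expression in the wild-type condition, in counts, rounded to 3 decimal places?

Fold change = 2^(-4.50) = 0.0442
wild-type expression = 6392 / 0.0442 = 144634.449

144634.449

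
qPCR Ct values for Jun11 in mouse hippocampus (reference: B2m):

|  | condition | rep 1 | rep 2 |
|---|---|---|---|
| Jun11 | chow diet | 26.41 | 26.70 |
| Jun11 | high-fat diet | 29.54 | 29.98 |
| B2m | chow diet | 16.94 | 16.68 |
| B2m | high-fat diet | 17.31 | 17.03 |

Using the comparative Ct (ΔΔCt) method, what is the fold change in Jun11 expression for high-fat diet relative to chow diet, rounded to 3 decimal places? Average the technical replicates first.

Mean Ct: Jun11 chow diet 26.555; Jun11 high-fat diet 29.760; B2m chow diet 16.810; B2m high-fat diet 17.170
ΔCt(chow diet) = 26.555 − 16.810 = 9.745
ΔCt(high-fat diet) = 29.760 − 17.170 = 12.590
ΔΔCt = 12.590 − 9.745 = 2.845
Fold change = 2^(−2.845) = 0.1392

0.139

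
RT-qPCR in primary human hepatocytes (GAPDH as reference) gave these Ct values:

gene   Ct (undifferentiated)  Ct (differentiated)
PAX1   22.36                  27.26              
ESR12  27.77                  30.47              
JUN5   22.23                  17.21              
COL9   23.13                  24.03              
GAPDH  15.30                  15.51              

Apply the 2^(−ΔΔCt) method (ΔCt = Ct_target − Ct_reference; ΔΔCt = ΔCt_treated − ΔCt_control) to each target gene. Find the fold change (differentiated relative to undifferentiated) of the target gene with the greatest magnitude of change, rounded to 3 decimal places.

37.531

PAX1: ΔΔCt = (27.26−15.51) − (22.36−15.30) = 11.75 − 7.06 = 4.69; fold change = 2^-4.69 = 0.039
ESR12: ΔΔCt = (30.47−15.51) − (27.77−15.30) = 14.96 − 12.47 = 2.49; fold change = 2^-2.49 = 0.178
JUN5: ΔΔCt = (17.21−15.51) − (22.23−15.30) = 1.70 − 6.93 = -5.23; fold change = 2^5.23 = 37.531
COL9: ΔΔCt = (24.03−15.51) − (23.13−15.30) = 8.52 − 7.83 = 0.69; fold change = 2^-0.69 = 0.620
JUN5 has the largest |ΔΔCt| = 5.23.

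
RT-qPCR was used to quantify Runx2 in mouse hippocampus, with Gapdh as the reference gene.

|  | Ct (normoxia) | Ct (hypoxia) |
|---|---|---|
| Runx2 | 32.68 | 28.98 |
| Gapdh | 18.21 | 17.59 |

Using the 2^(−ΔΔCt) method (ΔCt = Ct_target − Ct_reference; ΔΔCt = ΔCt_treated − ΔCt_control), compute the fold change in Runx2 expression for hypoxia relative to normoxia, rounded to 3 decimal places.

8.456

ΔCt(normoxia) = 32.680 − 18.210 = 14.470
ΔCt(hypoxia) = 28.980 − 17.590 = 11.390
ΔΔCt = 11.390 − 14.470 = -3.080
Fold change = 2^(−(-3.080)) = 2^3.080 = 8.4561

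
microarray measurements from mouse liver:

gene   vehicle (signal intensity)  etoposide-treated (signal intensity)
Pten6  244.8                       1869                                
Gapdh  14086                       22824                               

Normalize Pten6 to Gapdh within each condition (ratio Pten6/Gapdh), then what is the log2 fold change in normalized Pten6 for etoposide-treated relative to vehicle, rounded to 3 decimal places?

2.236

Pten6/Gapdh (vehicle) = 244.8 / 14086 = 0.017379
Pten6/Gapdh (etoposide-treated) = 1869 / 22824 = 0.081887
Fold change = 0.081887 / 0.017379 = 4.7119
log2(4.7119) = 2.2363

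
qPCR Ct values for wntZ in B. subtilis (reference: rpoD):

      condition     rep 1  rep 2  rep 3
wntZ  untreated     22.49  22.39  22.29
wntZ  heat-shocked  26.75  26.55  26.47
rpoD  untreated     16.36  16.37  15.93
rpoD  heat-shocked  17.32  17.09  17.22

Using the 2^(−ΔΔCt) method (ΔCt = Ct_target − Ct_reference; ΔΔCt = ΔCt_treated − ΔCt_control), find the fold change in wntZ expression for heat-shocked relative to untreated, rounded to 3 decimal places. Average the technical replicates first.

0.108

Mean Ct: wntZ untreated 22.390; wntZ heat-shocked 26.590; rpoD untreated 16.220; rpoD heat-shocked 17.210
ΔCt(untreated) = 22.390 − 16.220 = 6.170
ΔCt(heat-shocked) = 26.590 − 17.210 = 9.380
ΔΔCt = 9.380 − 6.170 = 3.210
Fold change = 2^(−3.210) = 0.1081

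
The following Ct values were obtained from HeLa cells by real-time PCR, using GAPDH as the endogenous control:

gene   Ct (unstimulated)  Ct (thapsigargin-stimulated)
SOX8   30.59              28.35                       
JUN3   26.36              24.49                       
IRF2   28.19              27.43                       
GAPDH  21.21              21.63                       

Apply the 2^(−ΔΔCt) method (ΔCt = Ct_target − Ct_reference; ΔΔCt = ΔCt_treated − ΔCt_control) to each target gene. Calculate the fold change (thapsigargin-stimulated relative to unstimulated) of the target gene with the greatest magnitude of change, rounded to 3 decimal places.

SOX8: ΔΔCt = (28.35−21.63) − (30.59−21.21) = 6.72 − 9.38 = -2.66; fold change = 2^2.66 = 6.320
JUN3: ΔΔCt = (24.49−21.63) − (26.36−21.21) = 2.86 − 5.15 = -2.29; fold change = 2^2.29 = 4.891
IRF2: ΔΔCt = (27.43−21.63) − (28.19−21.21) = 5.80 − 6.98 = -1.18; fold change = 2^1.18 = 2.266
SOX8 has the largest |ΔΔCt| = 2.66.

6.320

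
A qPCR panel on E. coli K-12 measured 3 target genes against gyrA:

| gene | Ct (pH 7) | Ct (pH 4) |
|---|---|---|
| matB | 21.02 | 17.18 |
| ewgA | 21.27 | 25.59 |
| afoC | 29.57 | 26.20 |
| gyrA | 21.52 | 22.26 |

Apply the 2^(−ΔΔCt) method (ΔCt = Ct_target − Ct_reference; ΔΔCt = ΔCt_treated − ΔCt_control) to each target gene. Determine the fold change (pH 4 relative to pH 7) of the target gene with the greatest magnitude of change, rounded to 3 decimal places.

23.918

matB: ΔΔCt = (17.18−22.26) − (21.02−21.52) = -5.08 − (-0.50) = -4.58; fold change = 2^4.58 = 23.918
ewgA: ΔΔCt = (25.59−22.26) − (21.27−21.52) = 3.33 − (-0.25) = 3.58; fold change = 2^-3.58 = 0.084
afoC: ΔΔCt = (26.20−22.26) − (29.57−21.52) = 3.94 − 8.05 = -4.11; fold change = 2^4.11 = 17.268
matB has the largest |ΔΔCt| = 4.58.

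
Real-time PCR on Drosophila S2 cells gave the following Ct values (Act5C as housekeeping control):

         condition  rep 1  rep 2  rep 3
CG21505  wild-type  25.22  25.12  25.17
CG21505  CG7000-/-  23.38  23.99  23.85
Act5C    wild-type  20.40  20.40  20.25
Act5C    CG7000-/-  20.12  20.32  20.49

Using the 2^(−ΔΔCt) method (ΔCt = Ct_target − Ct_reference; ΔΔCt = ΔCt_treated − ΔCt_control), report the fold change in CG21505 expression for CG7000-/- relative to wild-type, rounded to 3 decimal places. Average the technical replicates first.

Mean Ct: CG21505 wild-type 25.170; CG21505 CG7000-/- 23.740; Act5C wild-type 20.350; Act5C CG7000-/- 20.310
ΔCt(wild-type) = 25.170 − 20.350 = 4.820
ΔCt(CG7000-/-) = 23.740 − 20.310 = 3.430
ΔΔCt = 3.430 − 4.820 = -1.390
Fold change = 2^(−(-1.390)) = 2^1.390 = 2.6208

2.621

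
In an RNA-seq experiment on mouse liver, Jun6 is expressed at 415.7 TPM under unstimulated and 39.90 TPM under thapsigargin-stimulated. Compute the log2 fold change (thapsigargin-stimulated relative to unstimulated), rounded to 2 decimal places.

Fold change = 39.90 / 415.7 = 0.0960
log2(0.0960) = -3.381

-3.38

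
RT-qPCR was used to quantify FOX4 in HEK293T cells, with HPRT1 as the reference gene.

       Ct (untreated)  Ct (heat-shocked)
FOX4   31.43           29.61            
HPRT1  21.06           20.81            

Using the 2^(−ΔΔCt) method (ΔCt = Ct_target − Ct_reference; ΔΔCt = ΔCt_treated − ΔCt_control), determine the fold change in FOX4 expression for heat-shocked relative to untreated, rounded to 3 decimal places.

2.969

ΔCt(untreated) = 31.430 − 21.060 = 10.370
ΔCt(heat-shocked) = 29.610 − 20.810 = 8.800
ΔΔCt = 8.800 − 10.370 = -1.570
Fold change = 2^(−(-1.570)) = 2^1.570 = 2.9690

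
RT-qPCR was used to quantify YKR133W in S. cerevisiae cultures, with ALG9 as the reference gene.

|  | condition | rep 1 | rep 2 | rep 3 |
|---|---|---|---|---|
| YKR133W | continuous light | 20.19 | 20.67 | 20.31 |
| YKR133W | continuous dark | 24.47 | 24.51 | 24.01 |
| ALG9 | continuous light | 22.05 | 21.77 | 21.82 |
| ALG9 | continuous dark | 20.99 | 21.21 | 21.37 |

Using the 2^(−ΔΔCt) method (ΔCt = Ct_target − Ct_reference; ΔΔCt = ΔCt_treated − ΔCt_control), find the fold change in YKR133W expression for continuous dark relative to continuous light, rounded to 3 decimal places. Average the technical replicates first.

Mean Ct: YKR133W continuous light 20.390; YKR133W continuous dark 24.330; ALG9 continuous light 21.880; ALG9 continuous dark 21.190
ΔCt(continuous light) = 20.390 − 21.880 = -1.490
ΔCt(continuous dark) = 24.330 − 21.190 = 3.140
ΔΔCt = 3.140 − (-1.490) = 4.630
Fold change = 2^(−4.630) = 0.0404

0.040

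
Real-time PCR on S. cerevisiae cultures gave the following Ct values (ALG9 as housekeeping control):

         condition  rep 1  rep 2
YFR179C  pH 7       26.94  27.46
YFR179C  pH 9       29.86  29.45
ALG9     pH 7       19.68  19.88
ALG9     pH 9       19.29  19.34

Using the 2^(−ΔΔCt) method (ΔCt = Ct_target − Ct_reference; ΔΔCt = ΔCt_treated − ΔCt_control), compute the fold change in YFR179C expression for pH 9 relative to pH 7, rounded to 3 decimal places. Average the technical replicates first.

Mean Ct: YFR179C pH 7 27.200; YFR179C pH 9 29.655; ALG9 pH 7 19.780; ALG9 pH 9 19.315
ΔCt(pH 7) = 27.200 − 19.780 = 7.420
ΔCt(pH 9) = 29.655 − 19.315 = 10.340
ΔΔCt = 10.340 − 7.420 = 2.920
Fold change = 2^(−2.920) = 0.1321

0.132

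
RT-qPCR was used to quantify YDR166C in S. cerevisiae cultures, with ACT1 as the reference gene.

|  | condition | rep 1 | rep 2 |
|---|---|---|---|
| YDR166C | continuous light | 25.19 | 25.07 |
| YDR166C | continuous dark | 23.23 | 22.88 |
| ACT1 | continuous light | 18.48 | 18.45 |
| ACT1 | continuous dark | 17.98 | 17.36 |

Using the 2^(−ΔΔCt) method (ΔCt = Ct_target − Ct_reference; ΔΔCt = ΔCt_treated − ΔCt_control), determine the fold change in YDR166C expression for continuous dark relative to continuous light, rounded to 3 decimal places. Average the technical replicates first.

Mean Ct: YDR166C continuous light 25.130; YDR166C continuous dark 23.055; ACT1 continuous light 18.465; ACT1 continuous dark 17.670
ΔCt(continuous light) = 25.130 − 18.465 = 6.665
ΔCt(continuous dark) = 23.055 − 17.670 = 5.385
ΔΔCt = 5.385 − 6.665 = -1.280
Fold change = 2^(−(-1.280)) = 2^1.280 = 2.4284

2.428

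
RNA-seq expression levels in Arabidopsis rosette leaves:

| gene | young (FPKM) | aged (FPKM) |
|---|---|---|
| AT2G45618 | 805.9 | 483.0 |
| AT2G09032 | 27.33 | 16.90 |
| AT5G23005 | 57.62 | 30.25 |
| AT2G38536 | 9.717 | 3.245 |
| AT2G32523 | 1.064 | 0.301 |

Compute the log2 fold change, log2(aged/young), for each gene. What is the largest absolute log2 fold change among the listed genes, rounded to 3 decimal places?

log2(483.0/805.9) = -0.739  (AT2G45618)
log2(16.90/27.33) = -0.693  (AT2G09032)
log2(30.25/57.62) = -0.930  (AT5G23005)
log2(3.245/9.717) = -1.582  (AT2G38536)
log2(0.301/1.064) = -1.822  (AT2G32523)
The largest magnitude belongs to AT2G32523.

1.822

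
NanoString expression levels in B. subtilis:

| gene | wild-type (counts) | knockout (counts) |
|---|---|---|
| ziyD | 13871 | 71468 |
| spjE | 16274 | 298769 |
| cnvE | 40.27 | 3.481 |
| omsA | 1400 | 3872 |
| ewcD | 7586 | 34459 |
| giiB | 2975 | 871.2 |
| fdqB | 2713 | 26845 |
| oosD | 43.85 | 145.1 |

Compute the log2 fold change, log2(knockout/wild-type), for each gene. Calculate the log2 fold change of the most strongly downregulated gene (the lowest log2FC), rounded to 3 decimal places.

log2(71468/13871) = 2.365  (ziyD)
log2(298769/16274) = 4.198  (spjE)
log2(3.481/40.27) = -3.532  (cnvE)
log2(3872/1400) = 1.468  (omsA)
log2(34459/7586) = 2.183  (ewcD)
log2(871.2/2975) = -1.772  (giiB)
log2(26845/2713) = 3.307  (fdqB)
log2(145.1/43.85) = 1.726  (oosD)
cnvE is most strongly downregulated.

-3.532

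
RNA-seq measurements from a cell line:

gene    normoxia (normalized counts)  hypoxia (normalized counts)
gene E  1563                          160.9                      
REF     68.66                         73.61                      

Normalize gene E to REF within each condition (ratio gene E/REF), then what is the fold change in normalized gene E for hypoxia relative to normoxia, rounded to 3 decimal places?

0.096

gene E/REF (normoxia) = 1563 / 68.66 = 22.764
gene E/REF (hypoxia) = 160.9 / 73.61 = 2.1858
Fold change = 2.1858 / 22.764 = 0.0960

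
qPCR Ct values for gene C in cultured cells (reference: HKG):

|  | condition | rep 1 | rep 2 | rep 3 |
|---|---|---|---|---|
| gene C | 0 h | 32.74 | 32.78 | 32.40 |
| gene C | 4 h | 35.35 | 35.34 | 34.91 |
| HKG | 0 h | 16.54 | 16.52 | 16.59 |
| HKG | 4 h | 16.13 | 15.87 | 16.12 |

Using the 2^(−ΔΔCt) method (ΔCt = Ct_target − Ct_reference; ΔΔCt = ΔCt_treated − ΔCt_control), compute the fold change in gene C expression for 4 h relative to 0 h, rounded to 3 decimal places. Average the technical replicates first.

0.119

Mean Ct: gene C 0 h 32.640; gene C 4 h 35.200; HKG 0 h 16.550; HKG 4 h 16.040
ΔCt(0 h) = 32.640 − 16.550 = 16.090
ΔCt(4 h) = 35.200 − 16.040 = 19.160
ΔΔCt = 19.160 − 16.090 = 3.070
Fold change = 2^(−3.070) = 0.1191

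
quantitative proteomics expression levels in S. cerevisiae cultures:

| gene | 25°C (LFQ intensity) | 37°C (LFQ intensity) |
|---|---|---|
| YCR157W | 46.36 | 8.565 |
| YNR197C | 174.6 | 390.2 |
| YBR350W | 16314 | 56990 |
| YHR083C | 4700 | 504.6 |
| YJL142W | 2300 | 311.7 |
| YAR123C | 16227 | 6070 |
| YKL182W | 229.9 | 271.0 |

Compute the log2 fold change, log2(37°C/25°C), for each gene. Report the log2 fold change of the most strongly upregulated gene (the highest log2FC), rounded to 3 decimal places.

1.805

log2(8.565/46.36) = -2.436  (YCR157W)
log2(390.2/174.6) = 1.160  (YNR197C)
log2(56990/16314) = 1.805  (YBR350W)
log2(504.6/4700) = -3.219  (YHR083C)
log2(311.7/2300) = -2.883  (YJL142W)
log2(6070/16227) = -1.419  (YAR123C)
log2(271.0/229.9) = 0.237  (YKL182W)
YBR350W is most strongly upregulated.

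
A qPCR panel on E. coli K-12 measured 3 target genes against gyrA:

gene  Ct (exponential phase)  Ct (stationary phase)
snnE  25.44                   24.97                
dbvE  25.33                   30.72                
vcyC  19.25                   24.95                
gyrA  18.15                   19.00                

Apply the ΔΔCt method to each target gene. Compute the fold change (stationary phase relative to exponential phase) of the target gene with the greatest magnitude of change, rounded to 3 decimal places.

0.035

snnE: ΔΔCt = (24.97−19.00) − (25.44−18.15) = 5.97 − 7.29 = -1.32; fold change = 2^1.32 = 2.497
dbvE: ΔΔCt = (30.72−19.00) − (25.33−18.15) = 11.72 − 7.18 = 4.54; fold change = 2^-4.54 = 0.043
vcyC: ΔΔCt = (24.95−19.00) − (19.25−18.15) = 5.95 − 1.10 = 4.85; fold change = 2^-4.85 = 0.035
vcyC has the largest |ΔΔCt| = 4.85.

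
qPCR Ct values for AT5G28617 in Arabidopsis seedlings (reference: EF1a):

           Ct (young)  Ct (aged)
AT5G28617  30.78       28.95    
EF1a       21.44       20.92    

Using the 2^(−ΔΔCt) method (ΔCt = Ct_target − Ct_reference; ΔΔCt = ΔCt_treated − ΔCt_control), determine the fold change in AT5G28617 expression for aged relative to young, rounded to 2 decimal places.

ΔCt(young) = 30.780 − 21.440 = 9.340
ΔCt(aged) = 28.950 − 20.920 = 8.030
ΔΔCt = 8.030 − 9.340 = -1.310
Fold change = 2^(−(-1.310)) = 2^1.310 = 2.479

2.48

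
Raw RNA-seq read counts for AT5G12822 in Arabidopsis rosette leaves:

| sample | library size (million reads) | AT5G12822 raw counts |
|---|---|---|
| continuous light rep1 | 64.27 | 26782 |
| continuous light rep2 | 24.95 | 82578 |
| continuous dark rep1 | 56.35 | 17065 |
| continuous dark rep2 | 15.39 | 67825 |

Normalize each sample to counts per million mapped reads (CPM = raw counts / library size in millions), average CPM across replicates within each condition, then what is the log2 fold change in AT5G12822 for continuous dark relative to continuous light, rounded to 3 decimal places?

0.338

CPM(continuous light rep1) = 26782 / 64.27 = 416.7108
CPM(continuous light rep2) = 82578 / 24.95 = 3309.7395
CPM(continuous dark rep1) = 17065 / 56.35 = 302.8394
CPM(continuous dark rep2) = 67825 / 15.39 = 4407.0825
mean CPM(continuous light) = 1863.2251; mean CPM(continuous dark) = 2354.9610
Fold change = 2354.9610 / 1863.2251 = 1.26392
log2(1.26392) = 0.3379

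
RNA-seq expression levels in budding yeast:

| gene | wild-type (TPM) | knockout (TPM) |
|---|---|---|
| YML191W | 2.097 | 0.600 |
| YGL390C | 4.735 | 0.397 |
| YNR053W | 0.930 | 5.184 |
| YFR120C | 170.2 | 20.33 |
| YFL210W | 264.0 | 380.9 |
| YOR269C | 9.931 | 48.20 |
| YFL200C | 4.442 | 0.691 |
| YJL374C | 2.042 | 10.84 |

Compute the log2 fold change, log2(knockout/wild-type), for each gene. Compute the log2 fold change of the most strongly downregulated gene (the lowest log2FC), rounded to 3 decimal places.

-3.576

log2(0.600/2.097) = -1.805  (YML191W)
log2(0.397/4.735) = -3.576  (YGL390C)
log2(5.184/0.930) = 2.479  (YNR053W)
log2(20.33/170.2) = -3.066  (YFR120C)
log2(380.9/264.0) = 0.529  (YFL210W)
log2(48.20/9.931) = 2.279  (YOR269C)
log2(0.691/4.442) = -2.684  (YFL200C)
log2(10.84/2.042) = 2.408  (YJL374C)
YGL390C is most strongly downregulated.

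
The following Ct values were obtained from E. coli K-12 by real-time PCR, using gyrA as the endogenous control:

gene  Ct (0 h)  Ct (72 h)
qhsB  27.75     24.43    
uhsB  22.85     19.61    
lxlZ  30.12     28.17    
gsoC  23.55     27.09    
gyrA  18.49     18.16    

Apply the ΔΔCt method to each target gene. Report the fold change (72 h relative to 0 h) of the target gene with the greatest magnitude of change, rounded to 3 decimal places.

0.068

qhsB: ΔΔCt = (24.43−18.16) − (27.75−18.49) = 6.27 − 9.26 = -2.99; fold change = 2^2.99 = 7.945
uhsB: ΔΔCt = (19.61−18.16) − (22.85−18.49) = 1.45 − 4.36 = -2.91; fold change = 2^2.91 = 7.516
lxlZ: ΔΔCt = (28.17−18.16) − (30.12−18.49) = 10.01 − 11.63 = -1.62; fold change = 2^1.62 = 3.074
gsoC: ΔΔCt = (27.09−18.16) − (23.55−18.49) = 8.93 − 5.06 = 3.87; fold change = 2^-3.87 = 0.068
gsoC has the largest |ΔΔCt| = 3.87.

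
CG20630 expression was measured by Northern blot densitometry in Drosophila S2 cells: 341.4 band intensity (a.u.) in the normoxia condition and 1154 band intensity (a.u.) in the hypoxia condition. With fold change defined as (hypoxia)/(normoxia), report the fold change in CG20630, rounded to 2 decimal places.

3.38

Fold change = 1154 / 341.4 = 3.380
CG20630 is upregulated.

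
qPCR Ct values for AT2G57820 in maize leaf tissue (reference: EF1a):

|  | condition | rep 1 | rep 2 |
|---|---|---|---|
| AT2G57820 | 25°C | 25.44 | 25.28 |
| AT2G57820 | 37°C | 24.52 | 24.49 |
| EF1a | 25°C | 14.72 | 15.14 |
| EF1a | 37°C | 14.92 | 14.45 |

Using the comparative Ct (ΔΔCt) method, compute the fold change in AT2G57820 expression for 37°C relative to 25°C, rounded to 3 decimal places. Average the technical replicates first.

1.526

Mean Ct: AT2G57820 25°C 25.360; AT2G57820 37°C 24.505; EF1a 25°C 14.930; EF1a 37°C 14.685
ΔCt(25°C) = 25.360 − 14.930 = 10.430
ΔCt(37°C) = 24.505 − 14.685 = 9.820
ΔΔCt = 9.820 − 10.430 = -0.610
Fold change = 2^(−(-0.610)) = 2^0.610 = 1.5263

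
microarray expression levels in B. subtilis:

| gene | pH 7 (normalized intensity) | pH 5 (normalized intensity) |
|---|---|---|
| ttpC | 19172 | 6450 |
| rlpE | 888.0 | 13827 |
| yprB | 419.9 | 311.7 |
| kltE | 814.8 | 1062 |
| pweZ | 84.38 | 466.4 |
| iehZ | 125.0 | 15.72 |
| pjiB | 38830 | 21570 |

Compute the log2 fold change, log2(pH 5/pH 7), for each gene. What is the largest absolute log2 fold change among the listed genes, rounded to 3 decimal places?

log2(6450/19172) = -1.572  (ttpC)
log2(13827/888.0) = 3.961  (rlpE)
log2(311.7/419.9) = -0.430  (yprB)
log2(1062/814.8) = 0.382  (kltE)
log2(466.4/84.38) = 2.467  (pweZ)
log2(15.72/125.0) = -2.991  (iehZ)
log2(21570/38830) = -0.848  (pjiB)
The largest magnitude belongs to rlpE.

3.961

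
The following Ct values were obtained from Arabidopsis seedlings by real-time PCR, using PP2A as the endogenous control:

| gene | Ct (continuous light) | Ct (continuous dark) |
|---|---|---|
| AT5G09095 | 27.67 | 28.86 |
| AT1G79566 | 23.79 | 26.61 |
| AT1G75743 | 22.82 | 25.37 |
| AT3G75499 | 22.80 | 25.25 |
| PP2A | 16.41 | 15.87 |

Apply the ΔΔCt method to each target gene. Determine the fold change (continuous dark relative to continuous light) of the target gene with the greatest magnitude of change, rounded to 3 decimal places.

AT5G09095: ΔΔCt = (28.86−15.87) − (27.67−16.41) = 12.99 − 11.26 = 1.73; fold change = 2^-1.73 = 0.301
AT1G79566: ΔΔCt = (26.61−15.87) − (23.79−16.41) = 10.74 − 7.38 = 3.36; fold change = 2^-3.36 = 0.097
AT1G75743: ΔΔCt = (25.37−15.87) − (22.82−16.41) = 9.50 − 6.41 = 3.09; fold change = 2^-3.09 = 0.117
AT3G75499: ΔΔCt = (25.25−15.87) − (22.80−16.41) = 9.38 − 6.39 = 2.99; fold change = 2^-2.99 = 0.126
AT1G79566 has the largest |ΔΔCt| = 3.36.

0.097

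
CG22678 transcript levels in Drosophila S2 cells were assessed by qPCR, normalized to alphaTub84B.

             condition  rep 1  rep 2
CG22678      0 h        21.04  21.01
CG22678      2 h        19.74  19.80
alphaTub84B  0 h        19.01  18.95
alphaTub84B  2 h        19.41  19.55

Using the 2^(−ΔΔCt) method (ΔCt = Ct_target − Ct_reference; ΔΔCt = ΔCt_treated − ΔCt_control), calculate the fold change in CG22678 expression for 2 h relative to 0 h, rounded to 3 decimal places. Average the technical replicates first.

Mean Ct: CG22678 0 h 21.025; CG22678 2 h 19.770; alphaTub84B 0 h 18.980; alphaTub84B 2 h 19.480
ΔCt(0 h) = 21.025 − 18.980 = 2.045
ΔCt(2 h) = 19.770 − 19.480 = 0.290
ΔΔCt = 0.290 − 2.045 = -1.755
Fold change = 2^(−(-1.755)) = 2^1.755 = 3.3753

3.375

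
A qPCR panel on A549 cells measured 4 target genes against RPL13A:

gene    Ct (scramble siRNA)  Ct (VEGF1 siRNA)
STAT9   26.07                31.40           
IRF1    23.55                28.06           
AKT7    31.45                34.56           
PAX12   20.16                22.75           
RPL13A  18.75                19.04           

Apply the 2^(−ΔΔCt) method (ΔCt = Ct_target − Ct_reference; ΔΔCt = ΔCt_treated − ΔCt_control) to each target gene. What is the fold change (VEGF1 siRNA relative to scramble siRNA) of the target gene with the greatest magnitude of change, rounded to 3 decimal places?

STAT9: ΔΔCt = (31.40−19.04) − (26.07−18.75) = 12.36 − 7.32 = 5.04; fold change = 2^-5.04 = 0.030
IRF1: ΔΔCt = (28.06−19.04) − (23.55−18.75) = 9.02 − 4.80 = 4.22; fold change = 2^-4.22 = 0.054
AKT7: ΔΔCt = (34.56−19.04) − (31.45−18.75) = 15.52 − 12.70 = 2.82; fold change = 2^-2.82 = 0.142
PAX12: ΔΔCt = (22.75−19.04) − (20.16−18.75) = 3.71 − 1.41 = 2.30; fold change = 2^-2.30 = 0.203
STAT9 has the largest |ΔΔCt| = 5.04.

0.030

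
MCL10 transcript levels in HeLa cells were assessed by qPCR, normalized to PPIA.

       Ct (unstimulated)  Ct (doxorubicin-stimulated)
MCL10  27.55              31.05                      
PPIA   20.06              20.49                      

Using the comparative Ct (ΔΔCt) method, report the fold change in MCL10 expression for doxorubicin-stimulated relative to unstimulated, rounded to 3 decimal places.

0.119

ΔCt(unstimulated) = 27.550 − 20.060 = 7.490
ΔCt(doxorubicin-stimulated) = 31.050 − 20.490 = 10.560
ΔΔCt = 10.560 − 7.490 = 3.070
Fold change = 2^(−3.070) = 0.1191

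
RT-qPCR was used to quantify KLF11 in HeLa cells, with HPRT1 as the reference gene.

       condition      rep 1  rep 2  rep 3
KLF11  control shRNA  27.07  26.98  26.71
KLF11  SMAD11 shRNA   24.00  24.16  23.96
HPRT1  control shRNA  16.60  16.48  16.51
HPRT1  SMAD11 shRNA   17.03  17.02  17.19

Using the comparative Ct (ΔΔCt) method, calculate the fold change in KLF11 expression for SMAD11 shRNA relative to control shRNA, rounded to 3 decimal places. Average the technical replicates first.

Mean Ct: KLF11 control shRNA 26.920; KLF11 SMAD11 shRNA 24.040; HPRT1 control shRNA 16.530; HPRT1 SMAD11 shRNA 17.080
ΔCt(control shRNA) = 26.920 − 16.530 = 10.390
ΔCt(SMAD11 shRNA) = 24.040 − 17.080 = 6.960
ΔΔCt = 6.960 − 10.390 = -3.430
Fold change = 2^(−(-3.430)) = 2^3.430 = 10.7779

10.778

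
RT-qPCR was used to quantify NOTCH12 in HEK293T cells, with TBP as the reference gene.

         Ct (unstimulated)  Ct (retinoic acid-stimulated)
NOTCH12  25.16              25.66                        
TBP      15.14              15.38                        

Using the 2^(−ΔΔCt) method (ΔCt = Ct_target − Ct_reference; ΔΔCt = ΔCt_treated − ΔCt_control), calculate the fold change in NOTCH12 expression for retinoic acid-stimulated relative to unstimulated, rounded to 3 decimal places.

0.835

ΔCt(unstimulated) = 25.160 − 15.140 = 10.020
ΔCt(retinoic acid-stimulated) = 25.660 − 15.380 = 10.280
ΔΔCt = 10.280 − 10.020 = 0.260
Fold change = 2^(−0.260) = 0.8351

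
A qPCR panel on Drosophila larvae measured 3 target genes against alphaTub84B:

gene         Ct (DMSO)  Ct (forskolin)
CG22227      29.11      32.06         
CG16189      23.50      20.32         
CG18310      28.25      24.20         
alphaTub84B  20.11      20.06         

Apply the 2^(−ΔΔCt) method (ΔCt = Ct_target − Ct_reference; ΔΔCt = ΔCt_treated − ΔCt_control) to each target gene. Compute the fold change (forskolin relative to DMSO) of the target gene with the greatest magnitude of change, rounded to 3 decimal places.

CG22227: ΔΔCt = (32.06−20.06) − (29.11−20.11) = 12.00 − 9.00 = 3.00; fold change = 2^-3.00 = 0.125
CG16189: ΔΔCt = (20.32−20.06) − (23.50−20.11) = 0.26 − 3.39 = -3.13; fold change = 2^3.13 = 8.754
CG18310: ΔΔCt = (24.20−20.06) − (28.25−20.11) = 4.14 − 8.14 = -4.00; fold change = 2^4.00 = 16.000
CG18310 has the largest |ΔΔCt| = 4.00.

16.000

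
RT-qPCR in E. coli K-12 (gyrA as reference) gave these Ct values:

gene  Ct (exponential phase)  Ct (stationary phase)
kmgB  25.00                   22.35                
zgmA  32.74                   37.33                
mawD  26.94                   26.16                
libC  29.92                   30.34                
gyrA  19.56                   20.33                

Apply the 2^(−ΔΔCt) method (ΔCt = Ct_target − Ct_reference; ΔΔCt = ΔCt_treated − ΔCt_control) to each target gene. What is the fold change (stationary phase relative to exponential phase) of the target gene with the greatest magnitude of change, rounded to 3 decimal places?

kmgB: ΔΔCt = (22.35−20.33) − (25.00−19.56) = 2.02 − 5.44 = -3.42; fold change = 2^3.42 = 10.703
zgmA: ΔΔCt = (37.33−20.33) − (32.74−19.56) = 17.00 − 13.18 = 3.82; fold change = 2^-3.82 = 0.071
mawD: ΔΔCt = (26.16−20.33) − (26.94−19.56) = 5.83 − 7.38 = -1.55; fold change = 2^1.55 = 2.928
libC: ΔΔCt = (30.34−20.33) − (29.92−19.56) = 10.01 − 10.36 = -0.35; fold change = 2^0.35 = 1.275
zgmA has the largest |ΔΔCt| = 3.82.

0.071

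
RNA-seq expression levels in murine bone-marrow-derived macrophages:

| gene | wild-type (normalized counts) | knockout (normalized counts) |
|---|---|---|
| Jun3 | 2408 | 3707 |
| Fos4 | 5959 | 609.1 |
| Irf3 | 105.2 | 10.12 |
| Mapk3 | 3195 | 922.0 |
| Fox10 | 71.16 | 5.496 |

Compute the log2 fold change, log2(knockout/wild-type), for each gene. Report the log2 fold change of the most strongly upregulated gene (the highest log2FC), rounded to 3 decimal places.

log2(3707/2408) = 0.622  (Jun3)
log2(609.1/5959) = -3.290  (Fos4)
log2(10.12/105.2) = -3.378  (Irf3)
log2(922.0/3195) = -1.793  (Mapk3)
log2(5.496/71.16) = -3.695  (Fox10)
Jun3 is most strongly upregulated.

0.622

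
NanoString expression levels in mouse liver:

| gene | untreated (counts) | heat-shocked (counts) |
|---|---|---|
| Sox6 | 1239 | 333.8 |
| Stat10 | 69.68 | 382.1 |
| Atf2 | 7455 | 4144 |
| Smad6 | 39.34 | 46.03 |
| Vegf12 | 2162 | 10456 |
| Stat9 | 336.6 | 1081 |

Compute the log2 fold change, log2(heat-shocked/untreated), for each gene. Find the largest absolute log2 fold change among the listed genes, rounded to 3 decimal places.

2.455

log2(333.8/1239) = -1.892  (Sox6)
log2(382.1/69.68) = 2.455  (Stat10)
log2(4144/7455) = -0.847  (Atf2)
log2(46.03/39.34) = 0.227  (Smad6)
log2(10456/2162) = 2.274  (Vegf12)
log2(1081/336.6) = 1.683  (Stat9)
The largest magnitude belongs to Stat10.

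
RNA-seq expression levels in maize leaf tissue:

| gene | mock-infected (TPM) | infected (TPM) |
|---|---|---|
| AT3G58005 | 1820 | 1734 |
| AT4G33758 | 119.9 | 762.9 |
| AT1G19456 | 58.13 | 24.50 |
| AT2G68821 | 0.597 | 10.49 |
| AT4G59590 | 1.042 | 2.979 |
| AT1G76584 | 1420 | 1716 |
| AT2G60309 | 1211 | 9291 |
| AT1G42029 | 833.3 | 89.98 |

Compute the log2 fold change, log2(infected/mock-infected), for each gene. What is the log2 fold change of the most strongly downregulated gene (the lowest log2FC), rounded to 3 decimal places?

log2(1734/1820) = -0.070  (AT3G58005)
log2(762.9/119.9) = 2.670  (AT4G33758)
log2(24.50/58.13) = -1.247  (AT1G19456)
log2(10.49/0.597) = 4.135  (AT2G68821)
log2(2.979/1.042) = 1.515  (AT4G59590)
log2(1716/1420) = 0.273  (AT1G76584)
log2(9291/1211) = 2.940  (AT2G60309)
log2(89.98/833.3) = -3.211  (AT1G42029)
AT1G42029 is most strongly downregulated.

-3.211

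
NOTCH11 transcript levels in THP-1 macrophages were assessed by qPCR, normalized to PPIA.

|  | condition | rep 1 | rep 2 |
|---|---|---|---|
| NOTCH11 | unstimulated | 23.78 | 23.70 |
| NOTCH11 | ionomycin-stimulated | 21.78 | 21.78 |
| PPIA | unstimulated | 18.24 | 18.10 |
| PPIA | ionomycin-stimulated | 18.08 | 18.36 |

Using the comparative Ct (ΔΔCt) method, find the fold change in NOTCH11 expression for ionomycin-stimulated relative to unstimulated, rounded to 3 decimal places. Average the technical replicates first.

Mean Ct: NOTCH11 unstimulated 23.740; NOTCH11 ionomycin-stimulated 21.780; PPIA unstimulated 18.170; PPIA ionomycin-stimulated 18.220
ΔCt(unstimulated) = 23.740 − 18.170 = 5.570
ΔCt(ionomycin-stimulated) = 21.780 − 18.220 = 3.560
ΔΔCt = 3.560 − 5.570 = -2.010
Fold change = 2^(−(-2.010)) = 2^2.010 = 4.0278

4.028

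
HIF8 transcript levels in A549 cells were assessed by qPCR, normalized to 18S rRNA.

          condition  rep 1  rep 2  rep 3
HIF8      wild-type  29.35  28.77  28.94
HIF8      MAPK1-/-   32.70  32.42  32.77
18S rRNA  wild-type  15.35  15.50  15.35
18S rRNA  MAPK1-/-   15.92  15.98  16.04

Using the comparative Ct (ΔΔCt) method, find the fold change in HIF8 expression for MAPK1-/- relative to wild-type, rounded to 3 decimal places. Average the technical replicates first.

Mean Ct: HIF8 wild-type 29.020; HIF8 MAPK1-/- 32.630; 18S rRNA wild-type 15.400; 18S rRNA MAPK1-/- 15.980
ΔCt(wild-type) = 29.020 − 15.400 = 13.620
ΔCt(MAPK1-/-) = 32.630 − 15.980 = 16.650
ΔΔCt = 16.650 − 13.620 = 3.030
Fold change = 2^(−3.030) = 0.1224

0.122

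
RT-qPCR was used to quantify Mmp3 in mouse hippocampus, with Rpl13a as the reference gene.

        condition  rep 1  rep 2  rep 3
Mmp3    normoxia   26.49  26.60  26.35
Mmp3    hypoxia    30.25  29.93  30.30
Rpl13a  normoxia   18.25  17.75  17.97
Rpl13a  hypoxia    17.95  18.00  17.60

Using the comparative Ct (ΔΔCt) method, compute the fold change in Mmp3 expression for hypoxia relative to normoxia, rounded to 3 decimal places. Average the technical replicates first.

Mean Ct: Mmp3 normoxia 26.480; Mmp3 hypoxia 30.160; Rpl13a normoxia 17.990; Rpl13a hypoxia 17.850
ΔCt(normoxia) = 26.480 − 17.990 = 8.490
ΔCt(hypoxia) = 30.160 − 17.850 = 12.310
ΔΔCt = 12.310 − 8.490 = 3.820
Fold change = 2^(−3.820) = 0.0708

0.071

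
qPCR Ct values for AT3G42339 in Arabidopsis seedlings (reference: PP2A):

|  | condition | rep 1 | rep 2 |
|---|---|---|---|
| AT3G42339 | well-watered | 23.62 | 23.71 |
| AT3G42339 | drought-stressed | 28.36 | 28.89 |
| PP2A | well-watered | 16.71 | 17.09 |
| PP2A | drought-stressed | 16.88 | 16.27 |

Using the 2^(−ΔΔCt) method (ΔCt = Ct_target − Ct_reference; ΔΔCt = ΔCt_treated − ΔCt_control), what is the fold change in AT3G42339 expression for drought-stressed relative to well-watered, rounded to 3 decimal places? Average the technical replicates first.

Mean Ct: AT3G42339 well-watered 23.665; AT3G42339 drought-stressed 28.625; PP2A well-watered 16.900; PP2A drought-stressed 16.575
ΔCt(well-watered) = 23.665 − 16.900 = 6.765
ΔCt(drought-stressed) = 28.625 − 16.575 = 12.050
ΔΔCt = 12.050 − 6.765 = 5.285
Fold change = 2^(−5.285) = 0.0256

0.026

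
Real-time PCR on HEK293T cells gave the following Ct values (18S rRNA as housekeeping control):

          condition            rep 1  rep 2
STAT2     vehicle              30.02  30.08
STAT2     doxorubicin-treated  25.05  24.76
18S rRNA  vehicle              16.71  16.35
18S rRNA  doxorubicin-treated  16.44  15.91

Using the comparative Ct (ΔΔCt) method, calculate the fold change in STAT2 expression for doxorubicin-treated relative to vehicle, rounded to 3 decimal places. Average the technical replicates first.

27.665

Mean Ct: STAT2 vehicle 30.050; STAT2 doxorubicin-treated 24.905; 18S rRNA vehicle 16.530; 18S rRNA doxorubicin-treated 16.175
ΔCt(vehicle) = 30.050 − 16.530 = 13.520
ΔCt(doxorubicin-treated) = 24.905 − 16.175 = 8.730
ΔΔCt = 8.730 − 13.520 = -4.790
Fold change = 2^(−(-4.790)) = 2^4.790 = 27.6652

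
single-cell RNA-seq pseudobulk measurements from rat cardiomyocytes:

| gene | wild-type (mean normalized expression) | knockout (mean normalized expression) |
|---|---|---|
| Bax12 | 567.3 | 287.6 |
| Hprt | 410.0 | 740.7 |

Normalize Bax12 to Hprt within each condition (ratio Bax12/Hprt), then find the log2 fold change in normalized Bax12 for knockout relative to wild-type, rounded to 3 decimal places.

-1.833

Bax12/Hprt (wild-type) = 567.3 / 410.0 = 1.3837
Bax12/Hprt (knockout) = 287.6 / 740.7 = 0.38828
Fold change = 0.38828 / 1.3837 = 0.2806
log2(0.2806) = -1.8333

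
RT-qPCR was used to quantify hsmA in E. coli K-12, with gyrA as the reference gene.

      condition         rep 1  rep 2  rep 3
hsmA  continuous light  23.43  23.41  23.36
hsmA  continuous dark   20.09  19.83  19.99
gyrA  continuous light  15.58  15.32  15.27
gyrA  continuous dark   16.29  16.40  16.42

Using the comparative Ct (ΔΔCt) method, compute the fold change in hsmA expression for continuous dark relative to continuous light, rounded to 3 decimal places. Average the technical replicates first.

21.259

Mean Ct: hsmA continuous light 23.400; hsmA continuous dark 19.970; gyrA continuous light 15.390; gyrA continuous dark 16.370
ΔCt(continuous light) = 23.400 − 15.390 = 8.010
ΔCt(continuous dark) = 19.970 − 16.370 = 3.600
ΔΔCt = 3.600 − 8.010 = -4.410
Fold change = 2^(−(-4.410)) = 2^4.410 = 21.2590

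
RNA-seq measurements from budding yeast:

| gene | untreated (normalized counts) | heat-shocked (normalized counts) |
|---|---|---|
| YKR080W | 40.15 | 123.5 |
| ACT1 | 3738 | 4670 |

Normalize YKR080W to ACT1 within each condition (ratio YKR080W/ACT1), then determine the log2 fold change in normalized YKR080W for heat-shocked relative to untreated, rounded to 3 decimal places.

1.300

YKR080W/ACT1 (untreated) = 40.15 / 3738 = 0.010741
YKR080W/ACT1 (heat-shocked) = 123.5 / 4670 = 0.026445
Fold change = 0.026445 / 0.010741 = 2.4621
log2(2.4621) = 1.2999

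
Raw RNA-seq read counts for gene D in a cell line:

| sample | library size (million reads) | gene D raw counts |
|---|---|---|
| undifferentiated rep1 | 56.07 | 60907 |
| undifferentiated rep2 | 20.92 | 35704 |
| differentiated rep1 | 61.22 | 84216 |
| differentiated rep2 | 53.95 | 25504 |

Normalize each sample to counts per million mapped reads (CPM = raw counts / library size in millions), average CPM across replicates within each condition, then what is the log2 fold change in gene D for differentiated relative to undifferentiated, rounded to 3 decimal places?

-0.596

CPM(undifferentiated rep1) = 60907 / 56.07 = 1086.2672
CPM(undifferentiated rep2) = 35704 / 20.92 = 1706.6922
CPM(differentiated rep1) = 84216 / 61.22 = 1375.6289
CPM(differentiated rep2) = 25504 / 53.95 = 472.7340
mean CPM(undifferentiated) = 1396.4797; mean CPM(differentiated) = 924.1814
Fold change = 924.1814 / 1396.4797 = 0.66179
log2(0.66179) = -0.5955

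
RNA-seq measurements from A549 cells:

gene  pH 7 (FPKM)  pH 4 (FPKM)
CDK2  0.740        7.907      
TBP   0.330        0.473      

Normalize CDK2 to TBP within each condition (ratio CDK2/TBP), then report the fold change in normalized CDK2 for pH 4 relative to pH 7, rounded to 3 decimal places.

7.455

CDK2/TBP (pH 7) = 0.740 / 0.330 = 2.2424
CDK2/TBP (pH 4) = 7.907 / 0.473 = 16.717
Fold change = 16.717 / 2.2424 = 7.4547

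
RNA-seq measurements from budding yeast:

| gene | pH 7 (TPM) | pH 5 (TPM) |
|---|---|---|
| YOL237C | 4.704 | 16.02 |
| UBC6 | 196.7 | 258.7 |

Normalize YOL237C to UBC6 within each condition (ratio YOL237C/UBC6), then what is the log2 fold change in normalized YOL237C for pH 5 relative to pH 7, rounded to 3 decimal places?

YOL237C/UBC6 (pH 7) = 4.704 / 196.7 = 0.023915
YOL237C/UBC6 (pH 5) = 16.02 / 258.7 = 0.061925
Fold change = 0.061925 / 0.023915 = 2.5894
log2(2.5894) = 1.3726

1.373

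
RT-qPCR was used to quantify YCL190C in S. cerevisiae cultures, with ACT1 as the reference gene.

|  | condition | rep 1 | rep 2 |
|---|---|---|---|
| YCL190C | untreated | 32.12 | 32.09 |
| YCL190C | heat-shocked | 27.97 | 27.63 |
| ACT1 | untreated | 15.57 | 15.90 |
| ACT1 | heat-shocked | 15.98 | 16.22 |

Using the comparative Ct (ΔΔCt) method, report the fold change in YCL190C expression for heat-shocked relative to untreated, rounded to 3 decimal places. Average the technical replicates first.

Mean Ct: YCL190C untreated 32.105; YCL190C heat-shocked 27.800; ACT1 untreated 15.735; ACT1 heat-shocked 16.100
ΔCt(untreated) = 32.105 − 15.735 = 16.370
ΔCt(heat-shocked) = 27.800 − 16.100 = 11.700
ΔΔCt = 11.700 − 16.370 = -4.670
Fold change = 2^(−(-4.670)) = 2^4.670 = 25.4572

25.457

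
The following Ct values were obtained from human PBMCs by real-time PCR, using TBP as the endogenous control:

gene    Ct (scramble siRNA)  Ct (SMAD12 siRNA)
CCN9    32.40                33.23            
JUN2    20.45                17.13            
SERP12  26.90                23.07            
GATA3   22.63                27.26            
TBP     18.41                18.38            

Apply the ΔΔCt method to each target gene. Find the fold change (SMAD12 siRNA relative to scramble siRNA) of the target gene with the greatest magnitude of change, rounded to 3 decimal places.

CCN9: ΔΔCt = (33.23−18.38) − (32.40−18.41) = 14.85 − 13.99 = 0.86; fold change = 2^-0.86 = 0.551
JUN2: ΔΔCt = (17.13−18.38) − (20.45−18.41) = -1.25 − 2.04 = -3.29; fold change = 2^3.29 = 9.781
SERP12: ΔΔCt = (23.07−18.38) − (26.90−18.41) = 4.69 − 8.49 = -3.80; fold change = 2^3.80 = 13.929
GATA3: ΔΔCt = (27.26−18.38) − (22.63−18.41) = 8.88 − 4.22 = 4.66; fold change = 2^-4.66 = 0.040
GATA3 has the largest |ΔΔCt| = 4.66.

0.040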